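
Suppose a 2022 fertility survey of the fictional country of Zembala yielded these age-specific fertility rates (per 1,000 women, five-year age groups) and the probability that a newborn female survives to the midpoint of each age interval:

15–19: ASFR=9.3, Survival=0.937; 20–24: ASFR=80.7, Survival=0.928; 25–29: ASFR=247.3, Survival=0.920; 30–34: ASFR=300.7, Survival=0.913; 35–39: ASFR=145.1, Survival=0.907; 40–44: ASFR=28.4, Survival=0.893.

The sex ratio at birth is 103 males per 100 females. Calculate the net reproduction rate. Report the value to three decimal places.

1.829

Proportion female at birth = 100 / (100 + 103) = 0.49261.
Survival-weighted fertility by age (5·fₓ·Sₓ):
  15–19: 5 × 9.3/1000 × 0.937 = 0.04357
  20–24: 5 × 80.7/1000 × 0.928 = 0.37445
  25–29: 5 × 247.3/1000 × 0.920 = 1.13758
  30–34: 5 × 300.7/1000 × 0.913 = 1.37270
  35–39: 5 × 145.1/1000 × 0.907 = 0.65803
  40–44: 5 × 28.4/1000 × 0.893 = 0.12681
Sum = 3.71314
NRR = 0.49261 × 3.71314 = 1.82913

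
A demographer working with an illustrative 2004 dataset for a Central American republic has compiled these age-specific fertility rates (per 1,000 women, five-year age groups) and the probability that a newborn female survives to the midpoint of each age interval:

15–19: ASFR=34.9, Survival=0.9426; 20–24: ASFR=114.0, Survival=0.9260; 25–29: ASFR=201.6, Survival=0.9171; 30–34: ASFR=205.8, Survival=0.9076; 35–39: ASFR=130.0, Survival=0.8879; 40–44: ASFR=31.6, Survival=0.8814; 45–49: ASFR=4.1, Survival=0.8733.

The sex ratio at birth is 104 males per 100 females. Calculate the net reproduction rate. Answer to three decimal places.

1.610

Proportion female at birth = 100 / (100 + 104) = 0.49020.
Weighting each age-specific rate by interval width and survival:
  15–19: 5 × 34.9/1000 × 0.9426 = 0.16448
  20–24: 5 × 114.0/1000 × 0.9260 = 0.52782
  25–29: 5 × 201.6/1000 × 0.9171 = 0.92444
  30–34: 5 × 205.8/1000 × 0.9076 = 0.93392
  35–39: 5 × 130.0/1000 × 0.8879 = 0.57714
  40–44: 5 × 31.6/1000 × 0.8814 = 0.13926
  45–49: 5 × 4.1/1000 × 0.8733 = 0.01790
Sum = 3.28496
NRR = 0.49020 × 3.28496 = 1.61029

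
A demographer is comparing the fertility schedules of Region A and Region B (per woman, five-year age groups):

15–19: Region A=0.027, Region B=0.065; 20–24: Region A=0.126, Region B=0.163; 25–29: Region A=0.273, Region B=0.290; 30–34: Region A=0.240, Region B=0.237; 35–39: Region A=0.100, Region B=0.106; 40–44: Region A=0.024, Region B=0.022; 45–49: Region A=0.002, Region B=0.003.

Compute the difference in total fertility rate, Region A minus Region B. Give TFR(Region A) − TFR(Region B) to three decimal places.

Region A:
  Sum of ASFRs = 0.027 + 0.126 + 0.273 + 0.240 + 0.100 + 0.024 + 0.002 = 0.792
  TFR = 5 × 0.792 = 3.96
Region B:
  Sum of ASFRs = 0.065 + 0.163 + 0.290 + 0.237 + 0.106 + 0.022 + 0.003 = 0.886
  TFR = 5 × 0.886 = 4.43
Difference = 3.96 − 4.43 = -0.47

-0.470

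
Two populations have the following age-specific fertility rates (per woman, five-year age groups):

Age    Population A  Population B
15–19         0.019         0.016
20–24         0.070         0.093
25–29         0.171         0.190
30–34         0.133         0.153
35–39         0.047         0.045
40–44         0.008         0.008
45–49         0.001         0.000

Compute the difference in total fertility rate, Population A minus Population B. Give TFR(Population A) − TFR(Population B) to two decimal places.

Population A:
  Sum of ASFRs = 0.019 + 0.070 + 0.171 + 0.133 + 0.047 + 0.008 + 0.001 = 0.449
  TFR = 5 × 0.449 = 2.245
Population B:
  Sum of ASFRs = 0.016 + 0.093 + 0.190 + 0.153 + 0.045 + 0.008 + 0.000 = 0.505
  TFR = 5 × 0.505 = 2.525
Difference = 2.245 − 2.525 = -0.28

-0.28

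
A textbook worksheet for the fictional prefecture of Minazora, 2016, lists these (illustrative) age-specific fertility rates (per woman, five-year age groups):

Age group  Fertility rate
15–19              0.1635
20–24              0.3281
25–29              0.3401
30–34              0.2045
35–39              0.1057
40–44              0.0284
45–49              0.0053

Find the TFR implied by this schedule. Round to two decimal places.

Sum of ASFRs = 0.1635 + 0.3281 + 0.3401 + 0.2045 + 0.1057 + 0.0284 + 0.0053 = 1.1756
TFR = 5 × 1.1756 = 5.878

5.88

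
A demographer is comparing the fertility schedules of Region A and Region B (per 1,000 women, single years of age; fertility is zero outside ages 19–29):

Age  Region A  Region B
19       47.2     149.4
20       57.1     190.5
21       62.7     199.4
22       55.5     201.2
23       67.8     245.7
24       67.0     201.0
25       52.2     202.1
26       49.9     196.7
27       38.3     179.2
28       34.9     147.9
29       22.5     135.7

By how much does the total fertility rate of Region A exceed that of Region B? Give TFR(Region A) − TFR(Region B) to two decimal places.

Region A:
  Sum of ASFRs = 47.2 + 57.1 + 62.7 + 55.5 + 67.8 + 67.0 + 52.2 + 49.9 + 38.3 + 34.9 + 22.5 = 555.1
  TFR = 555.1 / 1000 = 0.5551
Region B:
  Sum of ASFRs = 149.4 + 190.5 + 199.4 + 201.2 + 245.7 + 201.0 + 202.1 + 196.7 + 179.2 + 147.9 + 135.7 = 2048.8
  TFR = 2048.8 / 1000 = 2.0488
Difference = 0.5551 − 2.0488 = -1.4937

-1.49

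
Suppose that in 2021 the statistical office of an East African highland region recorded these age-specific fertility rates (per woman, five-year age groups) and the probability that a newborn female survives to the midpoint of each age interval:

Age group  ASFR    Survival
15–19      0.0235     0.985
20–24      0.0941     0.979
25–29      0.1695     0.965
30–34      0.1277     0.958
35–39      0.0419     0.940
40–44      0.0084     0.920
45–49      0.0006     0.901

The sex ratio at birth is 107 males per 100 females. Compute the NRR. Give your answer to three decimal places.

1.084

Proportion female at birth = 100 / (100 + 107) = 0.48309.
Per-age-group product (5 × ASFR × survival probability):
  15–19: 5 × 0.0235 × 0.985 = 0.11574
  20–24: 5 × 0.0941 × 0.979 = 0.46062
  25–29: 5 × 0.1695 × 0.965 = 0.81784
  30–34: 5 × 0.1277 × 0.958 = 0.61168
  35–39: 5 × 0.0419 × 0.940 = 0.19693
  40–44: 5 × 0.0084 × 0.920 = 0.03864
  45–49: 5 × 0.0006 × 0.901 = 0.00270
Sum = 2.24415
NRR = 0.48309 × 2.24415 = 1.08413
NRR > 1, so each generation more than replaces itself.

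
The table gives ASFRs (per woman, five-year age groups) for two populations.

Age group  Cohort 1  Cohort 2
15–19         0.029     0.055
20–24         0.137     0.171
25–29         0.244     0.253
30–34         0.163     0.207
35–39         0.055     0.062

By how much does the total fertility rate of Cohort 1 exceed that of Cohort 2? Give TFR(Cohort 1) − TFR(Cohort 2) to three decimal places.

Cohort 1:
  Sum of ASFRs = 0.029 + 0.137 + 0.244 + 0.163 + 0.055 = 0.628
  TFR = 5 × 0.628 = 3.14
Cohort 2:
  Sum of ASFRs = 0.055 + 0.171 + 0.253 + 0.207 + 0.062 = 0.748
  TFR = 5 × 0.748 = 3.74
Difference = 3.14 − 3.74 = -0.6

-0.600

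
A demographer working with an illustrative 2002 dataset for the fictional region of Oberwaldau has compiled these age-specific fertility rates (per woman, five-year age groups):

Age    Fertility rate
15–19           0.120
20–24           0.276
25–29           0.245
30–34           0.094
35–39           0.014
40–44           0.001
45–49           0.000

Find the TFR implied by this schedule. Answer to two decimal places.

Sum of ASFRs = 0.120 + 0.276 + 0.245 + 0.094 + 0.014 + 0.001 + 0.000 = 0.750
TFR = 5 × 0.750 = 3.75

3.75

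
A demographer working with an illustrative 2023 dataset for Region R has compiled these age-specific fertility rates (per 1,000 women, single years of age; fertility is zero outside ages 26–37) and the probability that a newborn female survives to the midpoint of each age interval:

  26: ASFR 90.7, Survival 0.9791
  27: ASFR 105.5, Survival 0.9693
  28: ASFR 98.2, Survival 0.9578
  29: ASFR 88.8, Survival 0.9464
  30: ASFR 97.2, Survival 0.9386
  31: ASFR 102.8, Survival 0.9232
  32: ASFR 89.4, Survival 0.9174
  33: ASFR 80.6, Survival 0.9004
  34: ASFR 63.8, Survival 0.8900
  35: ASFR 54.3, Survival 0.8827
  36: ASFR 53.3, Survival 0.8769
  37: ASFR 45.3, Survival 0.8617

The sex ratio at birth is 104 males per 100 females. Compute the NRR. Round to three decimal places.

0.441

Proportion female at birth = 100 / (100 + 104) = 0.49020.
Weighting each age-specific rate by interval width and survival:
  26: 1 × 90.7/1000 × 0.9791 = 0.08880
  27: 1 × 105.5/1000 × 0.9693 = 0.10226
  28: 1 × 98.2/1000 × 0.9578 = 0.09406
  29: 1 × 88.8/1000 × 0.9464 = 0.08404
  30: 1 × 97.2/1000 × 0.9386 = 0.09123
  31: 1 × 102.8/1000 × 0.9232 = 0.09490
  32: 1 × 89.4/1000 × 0.9174 = 0.08202
  33: 1 × 80.6/1000 × 0.9004 = 0.07257
  34: 1 × 63.8/1000 × 0.8900 = 0.05678
  35: 1 × 54.3/1000 × 0.8827 = 0.04793
  36: 1 × 53.3/1000 × 0.8769 = 0.04674
  37: 1 × 45.3/1000 × 0.8617 = 0.03904
Sum = 0.90037
NRR = 0.49020 × 0.90037 = 0.44136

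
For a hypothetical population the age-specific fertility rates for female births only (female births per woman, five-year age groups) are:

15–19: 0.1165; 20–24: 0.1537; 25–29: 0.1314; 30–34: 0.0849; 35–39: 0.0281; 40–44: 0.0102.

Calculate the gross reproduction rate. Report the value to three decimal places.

Sum of female ASFRs = 0.1165 + 0.1537 + 0.1314 + 0.0849 + 0.0281 + 0.0102 = 0.5248
GRR = 5 × 0.5248 = 2.624

2.624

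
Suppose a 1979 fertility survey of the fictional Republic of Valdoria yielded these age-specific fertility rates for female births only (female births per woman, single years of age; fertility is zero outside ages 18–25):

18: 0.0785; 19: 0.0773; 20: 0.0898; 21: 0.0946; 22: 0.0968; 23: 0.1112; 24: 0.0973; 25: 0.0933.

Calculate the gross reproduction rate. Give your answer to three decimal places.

Sum of female ASFRs = 0.0785 + 0.0773 + 0.0898 + 0.0946 + 0.0968 + 0.1112 + 0.0973 + 0.0933 = 0.7388
GRR = 0.7388

0.739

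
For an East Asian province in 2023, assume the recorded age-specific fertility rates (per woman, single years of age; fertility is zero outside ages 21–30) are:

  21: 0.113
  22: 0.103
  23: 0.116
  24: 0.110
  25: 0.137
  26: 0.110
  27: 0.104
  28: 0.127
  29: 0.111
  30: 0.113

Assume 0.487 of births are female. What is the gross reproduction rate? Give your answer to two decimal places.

0.56

Proportion female at birth = 0.487.
Sum of ASFRs = 0.113 + 0.103 + 0.116 + 0.110 + 0.137 + 0.110 + 0.104 + 0.127 + 0.111 + 0.113 = 1.144
TFR = 1.144
GRR = 0.487 × 1.144 = 0.55713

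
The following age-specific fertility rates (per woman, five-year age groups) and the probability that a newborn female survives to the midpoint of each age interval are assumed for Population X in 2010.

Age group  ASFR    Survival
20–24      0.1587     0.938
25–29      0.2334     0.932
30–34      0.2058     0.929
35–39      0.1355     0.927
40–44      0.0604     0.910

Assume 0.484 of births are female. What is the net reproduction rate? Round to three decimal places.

1.786

Proportion female at birth = 0.484.
Each age group contributes 5 × ASFR × survival:
  20–24: 5 × 0.1587 × 0.938 = 0.74430
  25–29: 5 × 0.2334 × 0.932 = 1.08764
  30–34: 5 × 0.2058 × 0.929 = 0.95594
  35–39: 5 × 0.1355 × 0.927 = 0.62804
  40–44: 5 × 0.0604 × 0.910 = 0.27482
Sum = 3.69074
NRR = 0.484 × 3.69074 = 1.78632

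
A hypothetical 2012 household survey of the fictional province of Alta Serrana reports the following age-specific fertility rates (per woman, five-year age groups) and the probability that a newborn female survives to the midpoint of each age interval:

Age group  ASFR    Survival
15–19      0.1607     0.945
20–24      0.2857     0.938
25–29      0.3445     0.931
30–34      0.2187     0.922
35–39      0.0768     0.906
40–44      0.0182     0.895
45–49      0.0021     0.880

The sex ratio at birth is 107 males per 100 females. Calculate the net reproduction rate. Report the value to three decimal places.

Proportion female at birth = 100 / (100 + 107) = 0.48309.
Weighting each age-specific rate by interval width and survival:
  15–19: 5 × 0.1607 × 0.945 = 0.75931
  20–24: 5 × 0.2857 × 0.938 = 1.33993
  25–29: 5 × 0.3445 × 0.931 = 1.60365
  30–34: 5 × 0.2187 × 0.922 = 1.00821
  35–39: 5 × 0.0768 × 0.906 = 0.34790
  40–44: 5 × 0.0182 × 0.895 = 0.08145
  45–49: 5 × 0.0021 × 0.880 = 0.00924
Sum = 5.14969
NRR = 0.48309 × 5.14969 = 2.48776

2.488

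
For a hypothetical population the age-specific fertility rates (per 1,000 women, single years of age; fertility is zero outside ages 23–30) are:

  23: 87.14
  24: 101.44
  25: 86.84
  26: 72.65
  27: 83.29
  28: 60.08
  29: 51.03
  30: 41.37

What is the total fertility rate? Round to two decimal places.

0.58

Sum of ASFRs = 87.14 + 101.44 + 86.84 + 72.65 + 83.29 + 60.08 + 51.03 + 41.37 = 583.84
TFR = 583.84 / 1000 = 0.58384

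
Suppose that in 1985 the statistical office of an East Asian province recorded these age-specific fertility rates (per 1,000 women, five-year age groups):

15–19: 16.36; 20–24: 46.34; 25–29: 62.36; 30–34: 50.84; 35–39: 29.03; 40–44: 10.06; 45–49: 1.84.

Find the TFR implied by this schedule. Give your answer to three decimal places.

1.084

Sum of ASFRs = 16.36 + 46.34 + 62.36 + 50.84 + 29.03 + 10.06 + 1.84 = 216.83
TFR = 5 × 216.83 / 1000 = 1.08415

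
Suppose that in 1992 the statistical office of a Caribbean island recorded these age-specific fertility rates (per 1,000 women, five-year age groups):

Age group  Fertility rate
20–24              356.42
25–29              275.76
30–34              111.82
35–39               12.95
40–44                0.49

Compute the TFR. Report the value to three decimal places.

3.787

Sum of ASFRs = 356.42 + 275.76 + 111.82 + 12.95 + 0.49 = 757.44
TFR = 5 × 757.44 / 1000 = 3.7872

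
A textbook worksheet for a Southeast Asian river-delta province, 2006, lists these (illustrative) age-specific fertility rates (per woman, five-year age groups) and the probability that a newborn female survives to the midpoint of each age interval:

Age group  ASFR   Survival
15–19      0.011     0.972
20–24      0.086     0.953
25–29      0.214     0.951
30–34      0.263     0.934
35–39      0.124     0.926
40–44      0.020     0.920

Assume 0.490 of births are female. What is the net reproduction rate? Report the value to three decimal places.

Proportion female at birth = 0.490.
Survival-weighted fertility by age (5·fₓ·Sₓ):
  15–19: 5 × 0.011 × 0.972 = 0.05346
  20–24: 5 × 0.086 × 0.953 = 0.40979
  25–29: 5 × 0.214 × 0.951 = 1.01757
  30–34: 5 × 0.263 × 0.934 = 1.22821
  35–39: 5 × 0.124 × 0.926 = 0.57412
  40–44: 5 × 0.020 × 0.920 = 0.09200
Sum = 3.37515
NRR = 0.490 × 3.37515 = 1.65382
NRR > 1, so each generation more than replaces itself.

1.654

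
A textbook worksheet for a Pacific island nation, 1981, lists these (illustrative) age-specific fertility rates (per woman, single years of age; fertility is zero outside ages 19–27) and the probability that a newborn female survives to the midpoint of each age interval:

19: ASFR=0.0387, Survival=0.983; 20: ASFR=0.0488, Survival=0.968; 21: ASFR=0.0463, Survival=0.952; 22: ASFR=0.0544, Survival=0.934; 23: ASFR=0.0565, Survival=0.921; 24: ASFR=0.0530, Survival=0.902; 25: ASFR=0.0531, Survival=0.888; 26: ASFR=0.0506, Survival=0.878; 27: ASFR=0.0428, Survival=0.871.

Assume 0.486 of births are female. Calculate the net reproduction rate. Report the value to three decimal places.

0.199

Proportion female at birth = 0.486.
Weighting each age-specific rate by interval width and survival:
  19: 1 × 0.0387 × 0.983 = 0.03804
  20: 1 × 0.0488 × 0.968 = 0.04724
  21: 1 × 0.0463 × 0.952 = 0.04408
  22: 1 × 0.0544 × 0.934 = 0.05081
  23: 1 × 0.0565 × 0.921 = 0.05204
  24: 1 × 0.0530 × 0.902 = 0.04781
  25: 1 × 0.0531 × 0.888 = 0.04715
  26: 1 × 0.0506 × 0.878 = 0.04443
  27: 1 × 0.0428 × 0.871 = 0.03728
Sum = 0.40888
NRR = 0.486 × 0.40888 = 0.19872
An NRR under 1 implies long-run decline under these rates.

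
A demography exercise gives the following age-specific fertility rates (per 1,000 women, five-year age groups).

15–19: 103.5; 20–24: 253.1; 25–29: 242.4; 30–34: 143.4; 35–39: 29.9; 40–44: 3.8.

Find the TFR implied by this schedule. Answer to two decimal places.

Sum of ASFRs = 103.5 + 253.1 + 242.4 + 143.4 + 29.9 + 3.8 = 776.1
TFR = 5 × 776.1 / 1000 = 3.8805

3.88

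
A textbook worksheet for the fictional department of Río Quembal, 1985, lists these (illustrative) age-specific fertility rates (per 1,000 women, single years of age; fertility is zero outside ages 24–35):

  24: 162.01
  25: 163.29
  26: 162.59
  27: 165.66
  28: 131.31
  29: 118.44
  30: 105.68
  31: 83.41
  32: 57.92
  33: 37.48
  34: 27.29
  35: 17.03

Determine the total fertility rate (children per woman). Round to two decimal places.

Sum of ASFRs = 162.01 + 163.29 + 162.59 + 165.66 + 131.31 + 118.44 + 105.68 + 83.41 + 57.92 + 37.48 + 27.29 + 17.03 = 1232.11
TFR = 1232.11 / 1000 = 1.23211

1.23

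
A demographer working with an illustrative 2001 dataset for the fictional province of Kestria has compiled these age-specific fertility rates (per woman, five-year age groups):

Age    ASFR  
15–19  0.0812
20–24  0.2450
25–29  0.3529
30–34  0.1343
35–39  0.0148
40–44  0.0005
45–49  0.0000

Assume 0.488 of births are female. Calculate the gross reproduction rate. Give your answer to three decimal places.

Proportion female at birth = 0.488.
Sum of ASFRs = 0.0812 + 0.2450 + 0.3529 + 0.1343 + 0.0148 + 0.0005 + 0.0000 = 0.8287
TFR = 5 × 0.8287 = 4.1435
GRR = 0.488 × 4.1435 = 2.02203

2.022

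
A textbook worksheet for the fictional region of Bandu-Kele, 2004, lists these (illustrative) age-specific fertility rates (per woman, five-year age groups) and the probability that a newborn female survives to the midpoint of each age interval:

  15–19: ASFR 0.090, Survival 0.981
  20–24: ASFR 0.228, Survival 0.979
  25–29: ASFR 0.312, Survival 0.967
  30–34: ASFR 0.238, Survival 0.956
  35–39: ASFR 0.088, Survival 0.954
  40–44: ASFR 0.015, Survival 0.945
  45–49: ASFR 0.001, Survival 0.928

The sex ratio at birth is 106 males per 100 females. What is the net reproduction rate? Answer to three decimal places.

Proportion female at birth = 100 / (100 + 106) = 0.48544.
Weighting each age-specific rate by interval width and survival:
  15–19: 5 × 0.090 × 0.981 = 0.44145
  20–24: 5 × 0.228 × 0.979 = 1.11606
  25–29: 5 × 0.312 × 0.967 = 1.50852
  30–34: 5 × 0.238 × 0.956 = 1.13764
  35–39: 5 × 0.088 × 0.954 = 0.41976
  40–44: 5 × 0.015 × 0.945 = 0.07088
  45–49: 5 × 0.001 × 0.928 = 0.00464
Sum = 4.69895
NRR = 0.48544 × 4.69895 = 2.28106
NRR > 1, so each generation more than replaces itself.

2.281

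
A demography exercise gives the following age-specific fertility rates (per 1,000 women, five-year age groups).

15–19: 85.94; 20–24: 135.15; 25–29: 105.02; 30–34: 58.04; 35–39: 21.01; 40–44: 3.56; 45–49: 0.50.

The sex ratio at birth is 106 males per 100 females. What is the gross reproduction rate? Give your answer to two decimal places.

0.99

Proportion female at birth = 100 / (100 + 106) = 0.48544.
Sum of ASFRs = 85.94 + 135.15 + 105.02 + 58.04 + 21.01 + 3.56 + 0.50 = 409.22
TFR = 5 × 409.22 / 1000 = 2.0461
GRR = 0.48544 × 2.0461 = 0.99326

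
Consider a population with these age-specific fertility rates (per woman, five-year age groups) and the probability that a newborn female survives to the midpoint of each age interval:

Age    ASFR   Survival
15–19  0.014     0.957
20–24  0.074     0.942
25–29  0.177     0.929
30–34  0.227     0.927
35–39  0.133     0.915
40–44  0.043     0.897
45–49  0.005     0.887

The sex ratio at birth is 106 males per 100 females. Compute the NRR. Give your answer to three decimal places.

Proportion female at birth = 100 / (100 + 106) = 0.48544.
Survival-weighted fertility by age (5·fₓ·Sₓ):
  15–19: 5 × 0.014 × 0.957 = 0.06699
  20–24: 5 × 0.074 × 0.942 = 0.34854
  25–29: 5 × 0.177 × 0.929 = 0.82217
  30–34: 5 × 0.227 × 0.927 = 1.05215
  35–39: 5 × 0.133 × 0.915 = 0.60848
  40–44: 5 × 0.043 × 0.897 = 0.19286
  45–49: 5 × 0.005 × 0.887 = 0.02218
Sum = 3.11337
NRR = 0.48544 × 3.11337 = 1.51135
An NRR exceeding 1 indicates intrinsic growth under these rates.

1.511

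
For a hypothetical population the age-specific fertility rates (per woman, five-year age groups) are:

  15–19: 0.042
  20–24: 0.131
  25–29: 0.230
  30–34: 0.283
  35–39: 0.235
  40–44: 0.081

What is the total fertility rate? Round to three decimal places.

Sum of ASFRs = 0.042 + 0.131 + 0.230 + 0.283 + 0.235 + 0.081 = 1.002
TFR = 5 × 1.002 = 5.01

5.010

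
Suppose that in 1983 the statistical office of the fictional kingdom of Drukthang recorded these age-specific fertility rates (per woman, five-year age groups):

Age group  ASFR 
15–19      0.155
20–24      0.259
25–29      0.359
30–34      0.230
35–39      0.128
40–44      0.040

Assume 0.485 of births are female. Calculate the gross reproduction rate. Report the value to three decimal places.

Proportion female at birth = 0.485.
Sum of ASFRs = 0.155 + 0.259 + 0.359 + 0.230 + 0.128 + 0.040 = 1.171
TFR = 5 × 1.171 = 5.855
GRR = 0.485 × 5.855 = 2.83968

2.840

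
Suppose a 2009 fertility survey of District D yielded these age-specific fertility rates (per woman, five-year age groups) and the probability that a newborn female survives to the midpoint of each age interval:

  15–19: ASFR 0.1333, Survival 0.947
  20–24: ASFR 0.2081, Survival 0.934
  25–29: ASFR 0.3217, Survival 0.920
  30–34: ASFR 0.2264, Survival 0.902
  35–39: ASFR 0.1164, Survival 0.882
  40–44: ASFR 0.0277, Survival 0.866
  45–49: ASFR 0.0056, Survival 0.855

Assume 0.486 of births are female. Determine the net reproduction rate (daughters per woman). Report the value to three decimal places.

2.314

Proportion female at birth = 0.486.
Each age group contributes 5 × ASFR × survival:
  15–19: 5 × 0.1333 × 0.947 = 0.63118
  20–24: 5 × 0.2081 × 0.934 = 0.97183
  25–29: 5 × 0.3217 × 0.920 = 1.47982
  30–34: 5 × 0.2264 × 0.902 = 1.02106
  35–39: 5 × 0.1164 × 0.882 = 0.51332
  40–44: 5 × 0.0277 × 0.866 = 0.11994
  45–49: 5 × 0.0056 × 0.855 = 0.02394
Sum = 4.76109
NRR = 0.486 × 4.76109 = 2.31389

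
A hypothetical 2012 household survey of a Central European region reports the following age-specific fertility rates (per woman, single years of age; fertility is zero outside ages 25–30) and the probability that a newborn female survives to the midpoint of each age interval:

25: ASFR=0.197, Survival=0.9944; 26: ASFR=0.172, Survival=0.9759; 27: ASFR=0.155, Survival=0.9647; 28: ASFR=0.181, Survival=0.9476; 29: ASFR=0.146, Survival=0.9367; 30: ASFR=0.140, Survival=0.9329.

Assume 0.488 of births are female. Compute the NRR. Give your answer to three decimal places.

Proportion female at birth = 0.488.
Per-age-group product (1 × ASFR × survival probability):
  25: 1 × 0.197 × 0.9944 = 0.19590
  26: 1 × 0.172 × 0.9759 = 0.16785
  27: 1 × 0.155 × 0.9647 = 0.14953
  28: 1 × 0.181 × 0.9476 = 0.17152
  29: 1 × 0.146 × 0.9367 = 0.13676
  30: 1 × 0.140 × 0.9329 = 0.13061
Sum = 0.95217
NRR = 0.488 × 0.95217 = 0.46466

0.465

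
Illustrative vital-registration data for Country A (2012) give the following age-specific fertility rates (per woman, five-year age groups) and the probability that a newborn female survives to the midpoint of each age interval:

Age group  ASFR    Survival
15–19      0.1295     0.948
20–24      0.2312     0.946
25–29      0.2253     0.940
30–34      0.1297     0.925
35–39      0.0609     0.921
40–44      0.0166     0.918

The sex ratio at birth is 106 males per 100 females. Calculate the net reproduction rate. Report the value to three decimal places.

1.807

Proportion female at birth = 100 / (100 + 106) = 0.48544.
Survival-weighted fertility by age (5·fₓ·Sₓ):
  15–19: 5 × 0.1295 × 0.948 = 0.61383
  20–24: 5 × 0.2312 × 0.946 = 1.09358
  25–29: 5 × 0.2253 × 0.940 = 1.05891
  30–34: 5 × 0.1297 × 0.925 = 0.59986
  35–39: 5 × 0.0609 × 0.921 = 0.28044
  40–44: 5 × 0.0166 × 0.918 = 0.07619
Sum = 3.72281
NRR = 0.48544 × 3.72281 = 1.80720
An NRR exceeding 1 indicates intrinsic growth under these rates.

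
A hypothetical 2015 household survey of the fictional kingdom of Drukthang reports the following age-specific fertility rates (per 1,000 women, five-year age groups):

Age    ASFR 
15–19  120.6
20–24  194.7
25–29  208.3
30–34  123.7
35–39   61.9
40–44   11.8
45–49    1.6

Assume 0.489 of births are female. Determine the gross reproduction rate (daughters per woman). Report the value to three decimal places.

1.767

Proportion female at birth = 0.489.
Sum of ASFRs = 120.6 + 194.7 + 208.3 + 123.7 + 61.9 + 11.8 + 1.6 = 722.6
TFR = 5 × 722.6 / 1000 = 3.613
GRR = 0.489 × 3.613 = 1.76676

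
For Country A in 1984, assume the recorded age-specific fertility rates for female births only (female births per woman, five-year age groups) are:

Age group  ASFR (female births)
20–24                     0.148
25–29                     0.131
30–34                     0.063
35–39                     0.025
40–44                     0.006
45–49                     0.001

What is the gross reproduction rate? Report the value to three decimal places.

Sum of female ASFRs = 0.148 + 0.131 + 0.063 + 0.025 + 0.006 + 0.001 = 0.374
GRR = 5 × 0.374 = 1.87

1.870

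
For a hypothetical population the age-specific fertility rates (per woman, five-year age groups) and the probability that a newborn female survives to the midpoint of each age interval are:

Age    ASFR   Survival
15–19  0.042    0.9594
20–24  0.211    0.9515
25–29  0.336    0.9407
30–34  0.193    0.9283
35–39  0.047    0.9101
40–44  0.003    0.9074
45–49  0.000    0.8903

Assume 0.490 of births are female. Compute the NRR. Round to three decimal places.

1.915

Proportion female at birth = 0.490.
Weighting each age-specific rate by interval width and survival:
  15–19: 5 × 0.042 × 0.9594 = 0.20147
  20–24: 5 × 0.211 × 0.9515 = 1.00383
  25–29: 5 × 0.336 × 0.9407 = 1.58038
  30–34: 5 × 0.193 × 0.9283 = 0.89581
  35–39: 5 × 0.047 × 0.9101 = 0.21387
  40–44: 5 × 0.003 × 0.9074 = 0.01361
  45–49: 5 × 0.000 × 0.8903 = 0.00000
Sum = 3.90897
NRR = 0.490 × 3.90897 = 1.91540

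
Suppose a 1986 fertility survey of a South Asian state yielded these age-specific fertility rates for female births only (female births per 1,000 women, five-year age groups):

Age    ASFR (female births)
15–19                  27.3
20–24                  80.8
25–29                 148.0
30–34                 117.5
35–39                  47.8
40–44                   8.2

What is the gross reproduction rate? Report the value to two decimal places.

2.15

Sum of female ASFRs = 27.3 + 80.8 + 148.0 + 117.5 + 47.8 + 8.2 = 429.6
GRR = 5 × 429.6 / 1000 = 2.148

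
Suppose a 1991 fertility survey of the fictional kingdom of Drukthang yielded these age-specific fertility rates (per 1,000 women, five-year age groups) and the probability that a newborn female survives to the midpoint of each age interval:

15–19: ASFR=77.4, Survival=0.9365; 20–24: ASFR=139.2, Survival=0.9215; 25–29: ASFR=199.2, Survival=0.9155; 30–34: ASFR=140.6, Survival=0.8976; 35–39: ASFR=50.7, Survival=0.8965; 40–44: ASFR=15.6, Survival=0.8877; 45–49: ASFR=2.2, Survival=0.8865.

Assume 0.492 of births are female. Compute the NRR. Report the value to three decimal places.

Proportion female at birth = 0.492.
Per-age-group product (5 × ASFR × survival probability):
  15–19: 5 × 77.4/1000 × 0.9365 = 0.36243
  20–24: 5 × 139.2/1000 × 0.9215 = 0.64136
  25–29: 5 × 199.2/1000 × 0.9155 = 0.91184
  30–34: 5 × 140.6/1000 × 0.8976 = 0.63101
  35–39: 5 × 50.7/1000 × 0.8965 = 0.22726
  40–44: 5 × 15.6/1000 × 0.8877 = 0.06924
  45–49: 5 × 2.2/1000 × 0.8865 = 0.00975
Sum = 2.85289
NRR = 0.492 × 2.85289 = 1.40362
With NRR above 1 the population is above replacement fertility.

1.404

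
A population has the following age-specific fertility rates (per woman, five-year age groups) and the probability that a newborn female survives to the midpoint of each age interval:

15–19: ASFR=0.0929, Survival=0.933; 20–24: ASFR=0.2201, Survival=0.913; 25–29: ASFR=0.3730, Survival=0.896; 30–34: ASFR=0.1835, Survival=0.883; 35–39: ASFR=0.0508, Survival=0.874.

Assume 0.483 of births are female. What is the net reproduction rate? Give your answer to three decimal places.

Proportion female at birth = 0.483.
Each age group contributes 5 × ASFR × survival:
  15–19: 5 × 0.0929 × 0.933 = 0.43338
  20–24: 5 × 0.2201 × 0.913 = 1.00476
  25–29: 5 × 0.3730 × 0.896 = 1.67104
  30–34: 5 × 0.1835 × 0.883 = 0.81015
  35–39: 5 × 0.0508 × 0.874 = 0.22200
Sum = 4.14133
NRR = 0.483 × 4.14133 = 2.00026

2.000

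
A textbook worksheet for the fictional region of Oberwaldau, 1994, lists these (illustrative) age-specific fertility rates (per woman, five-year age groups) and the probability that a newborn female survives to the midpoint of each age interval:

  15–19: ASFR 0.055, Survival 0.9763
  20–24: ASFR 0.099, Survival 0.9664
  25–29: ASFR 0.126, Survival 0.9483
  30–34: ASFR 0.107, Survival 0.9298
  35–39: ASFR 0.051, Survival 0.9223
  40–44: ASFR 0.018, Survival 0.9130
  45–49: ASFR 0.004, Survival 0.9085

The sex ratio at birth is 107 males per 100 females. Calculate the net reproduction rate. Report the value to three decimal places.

1.052

Proportion female at birth = 100 / (100 + 107) = 0.48309.
Per-age-group product (5 × ASFR × survival probability):
  15–19: 5 × 0.055 × 0.9763 = 0.26848
  20–24: 5 × 0.099 × 0.9664 = 0.47837
  25–29: 5 × 0.126 × 0.9483 = 0.59743
  30–34: 5 × 0.107 × 0.9298 = 0.49744
  35–39: 5 × 0.051 × 0.9223 = 0.23519
  40–44: 5 × 0.018 × 0.9130 = 0.08217
  45–49: 5 × 0.004 × 0.9085 = 0.01817
Sum = 2.17725
NRR = 0.48309 × 2.17725 = 1.05181
With NRR above 1 the population is above replacement fertility.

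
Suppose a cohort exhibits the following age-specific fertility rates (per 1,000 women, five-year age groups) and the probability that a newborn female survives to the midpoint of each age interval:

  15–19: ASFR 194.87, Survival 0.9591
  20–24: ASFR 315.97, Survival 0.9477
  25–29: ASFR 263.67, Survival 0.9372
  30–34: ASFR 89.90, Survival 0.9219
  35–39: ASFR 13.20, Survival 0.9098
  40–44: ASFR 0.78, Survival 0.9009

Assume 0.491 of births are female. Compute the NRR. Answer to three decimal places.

2.035

Proportion female at birth = 0.491.
Per-age-group product (5 × ASFR × survival probability):
  15–19: 5 × 194.87/1000 × 0.9591 = 0.93450
  20–24: 5 × 315.97/1000 × 0.9477 = 1.49722
  25–29: 5 × 263.67/1000 × 0.9372 = 1.23556
  30–34: 5 × 89.90/1000 × 0.9219 = 0.41439
  35–39: 5 × 13.20/1000 × 0.9098 = 0.06005
  40–44: 5 × 0.78/1000 × 0.9009 = 0.00351
Sum = 4.14523
NRR = 0.491 × 4.14523 = 2.03531
NRR > 1, so each generation more than replaces itself.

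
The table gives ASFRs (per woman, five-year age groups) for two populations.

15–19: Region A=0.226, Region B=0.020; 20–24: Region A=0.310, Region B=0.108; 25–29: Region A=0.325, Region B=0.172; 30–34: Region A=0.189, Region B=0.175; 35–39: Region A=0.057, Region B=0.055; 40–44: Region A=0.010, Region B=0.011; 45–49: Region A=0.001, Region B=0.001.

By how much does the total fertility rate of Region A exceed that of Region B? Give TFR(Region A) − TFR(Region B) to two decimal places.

2.88

Region A:
  Sum of ASFRs = 0.226 + 0.310 + 0.325 + 0.189 + 0.057 + 0.010 + 0.001 = 1.118
  TFR = 5 × 1.118 = 5.59
Region B:
  Sum of ASFRs = 0.020 + 0.108 + 0.172 + 0.175 + 0.055 + 0.011 + 0.001 = 0.542
  TFR = 5 × 0.542 = 2.71
Difference = 5.59 − 2.71 = 2.88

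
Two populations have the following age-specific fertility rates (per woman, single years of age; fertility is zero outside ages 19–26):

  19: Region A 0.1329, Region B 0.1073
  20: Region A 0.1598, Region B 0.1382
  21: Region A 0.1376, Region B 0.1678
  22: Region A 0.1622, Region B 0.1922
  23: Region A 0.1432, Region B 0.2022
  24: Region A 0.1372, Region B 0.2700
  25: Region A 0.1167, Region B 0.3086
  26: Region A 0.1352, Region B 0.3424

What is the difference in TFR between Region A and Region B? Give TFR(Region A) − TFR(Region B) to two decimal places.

-0.60

Region A:
  Sum of ASFRs = 0.1329 + 0.1598 + 0.1376 + 0.1622 + 0.1432 + 0.1372 + 0.1167 + 0.1352 = 1.1248
  TFR = 1.1248
Region B:
  Sum of ASFRs = 0.1073 + 0.1382 + 0.1678 + 0.1922 + 0.2022 + 0.2700 + 0.3086 + 0.3424 = 1.7287
  TFR = 1.7287
Difference = 1.1248 − 1.7287 = -0.6039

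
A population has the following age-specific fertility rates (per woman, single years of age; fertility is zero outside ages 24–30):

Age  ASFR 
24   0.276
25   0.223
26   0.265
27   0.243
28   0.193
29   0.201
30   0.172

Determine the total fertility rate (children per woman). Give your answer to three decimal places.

Sum of ASFRs = 0.276 + 0.223 + 0.265 + 0.243 + 0.193 + 0.201 + 0.172 = 1.573
TFR = 1.573

1.573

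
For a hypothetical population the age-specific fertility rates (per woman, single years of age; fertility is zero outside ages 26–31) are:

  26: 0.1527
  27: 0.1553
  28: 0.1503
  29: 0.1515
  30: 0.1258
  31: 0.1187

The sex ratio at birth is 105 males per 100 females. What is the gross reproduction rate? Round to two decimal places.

Proportion female at birth = 100 / (100 + 105) = 0.48780.
Sum of ASFRs = 0.1527 + 0.1553 + 0.1503 + 0.1515 + 0.1258 + 0.1187 = 0.8543
TFR = 0.8543
GRR = 0.48780 × 0.8543 = 0.41673

0.42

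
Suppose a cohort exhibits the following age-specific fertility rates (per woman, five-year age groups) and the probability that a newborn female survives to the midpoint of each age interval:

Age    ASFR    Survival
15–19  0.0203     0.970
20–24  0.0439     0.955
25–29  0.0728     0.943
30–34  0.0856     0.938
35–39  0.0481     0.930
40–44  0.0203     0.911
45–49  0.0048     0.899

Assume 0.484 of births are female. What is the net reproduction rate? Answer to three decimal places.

Proportion female at birth = 0.484.
Weighting each age-specific rate by interval width and survival:
  15–19: 5 × 0.0203 × 0.970 = 0.09846
  20–24: 5 × 0.0439 × 0.955 = 0.20962
  25–29: 5 × 0.0728 × 0.943 = 0.34325
  30–34: 5 × 0.0856 × 0.938 = 0.40146
  35–39: 5 × 0.0481 × 0.930 = 0.22367
  40–44: 5 × 0.0203 × 0.911 = 0.09247
  45–49: 5 × 0.0048 × 0.899 = 0.02158
Sum = 1.39051
NRR = 0.484 × 1.39051 = 0.67301

0.673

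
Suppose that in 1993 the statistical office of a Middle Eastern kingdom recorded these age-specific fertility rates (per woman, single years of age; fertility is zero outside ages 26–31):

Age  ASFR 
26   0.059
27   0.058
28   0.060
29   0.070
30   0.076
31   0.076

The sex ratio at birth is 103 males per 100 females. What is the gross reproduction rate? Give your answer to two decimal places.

Proportion female at birth = 100 / (100 + 103) = 0.49261.
Sum of ASFRs = 0.059 + 0.058 + 0.060 + 0.070 + 0.076 + 0.076 = 0.399
TFR = 0.399
GRR = 0.49261 × 0.399 = 0.19655

0.20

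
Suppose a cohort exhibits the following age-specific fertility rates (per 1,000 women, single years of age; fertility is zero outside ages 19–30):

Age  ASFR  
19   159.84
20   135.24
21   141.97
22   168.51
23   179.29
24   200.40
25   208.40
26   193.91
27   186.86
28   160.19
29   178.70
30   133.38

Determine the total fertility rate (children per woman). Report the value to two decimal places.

2.05

Sum of ASFRs = 159.84 + 135.24 + 141.97 + 168.51 + 179.29 + 200.40 + 208.40 + 193.91 + 186.86 + 160.19 + 178.70 + 133.38 = 2046.69
TFR = 2046.69 / 1000 = 2.04669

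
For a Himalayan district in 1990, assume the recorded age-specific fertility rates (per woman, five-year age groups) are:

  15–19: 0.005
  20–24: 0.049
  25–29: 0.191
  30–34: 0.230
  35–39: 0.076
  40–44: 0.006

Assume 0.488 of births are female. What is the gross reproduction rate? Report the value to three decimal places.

1.359

Proportion female at birth = 0.488.
Sum of ASFRs = 0.005 + 0.049 + 0.191 + 0.230 + 0.076 + 0.006 = 0.557
TFR = 5 × 0.557 = 2.785
GRR = 0.488 × 2.785 = 1.35908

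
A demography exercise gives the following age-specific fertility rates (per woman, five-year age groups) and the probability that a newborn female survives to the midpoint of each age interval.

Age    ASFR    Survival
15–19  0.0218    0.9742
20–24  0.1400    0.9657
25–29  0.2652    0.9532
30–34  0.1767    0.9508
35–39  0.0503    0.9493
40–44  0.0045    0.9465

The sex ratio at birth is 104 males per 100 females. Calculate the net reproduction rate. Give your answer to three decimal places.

Proportion female at birth = 100 / (100 + 104) = 0.49020.
Weighting each age-specific rate by interval width and survival:
  15–19: 5 × 0.0218 × 0.9742 = 0.10619
  20–24: 5 × 0.1400 × 0.9657 = 0.67599
  25–29: 5 × 0.2652 × 0.9532 = 1.26394
  30–34: 5 × 0.1767 × 0.9508 = 0.84003
  35–39: 5 × 0.0503 × 0.9493 = 0.23875
  40–44: 5 × 0.0045 × 0.9465 = 0.02130
Sum = 3.14620
NRR = 0.49020 × 3.14620 = 1.54227
With NRR above 1 the population is above replacement fertility.

1.542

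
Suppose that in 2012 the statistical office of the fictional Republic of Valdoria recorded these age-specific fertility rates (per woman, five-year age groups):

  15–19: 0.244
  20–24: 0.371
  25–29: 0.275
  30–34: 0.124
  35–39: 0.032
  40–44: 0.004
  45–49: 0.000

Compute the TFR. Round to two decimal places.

5.25

Sum of ASFRs = 0.244 + 0.371 + 0.275 + 0.124 + 0.032 + 0.004 + 0.000 = 1.050
TFR = 5 × 1.050 = 5.25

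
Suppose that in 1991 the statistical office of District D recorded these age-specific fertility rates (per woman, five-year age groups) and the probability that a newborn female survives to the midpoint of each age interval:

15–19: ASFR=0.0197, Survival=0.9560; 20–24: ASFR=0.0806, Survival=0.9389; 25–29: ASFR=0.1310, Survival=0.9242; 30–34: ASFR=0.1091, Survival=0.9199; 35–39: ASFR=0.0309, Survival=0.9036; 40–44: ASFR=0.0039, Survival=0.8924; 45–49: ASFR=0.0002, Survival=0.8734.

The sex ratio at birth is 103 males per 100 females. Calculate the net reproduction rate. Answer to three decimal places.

Proportion female at birth = 100 / (100 + 103) = 0.49261.
Per-age-group product (5 × ASFR × survival probability):
  15–19: 5 × 0.0197 × 0.9560 = 0.09417
  20–24: 5 × 0.0806 × 0.9389 = 0.37838
  25–29: 5 × 0.1310 × 0.9242 = 0.60535
  30–34: 5 × 0.1091 × 0.9199 = 0.50181
  35–39: 5 × 0.0309 × 0.9036 = 0.13961
  40–44: 5 × 0.0039 × 0.8924 = 0.01740
  45–49: 5 × 0.0002 × 0.8734 = 0.00087
Sum = 1.73759
NRR = 0.49261 × 1.73759 = 0.85595
NRR < 1, so the cohort does not fully replace itself.

0.856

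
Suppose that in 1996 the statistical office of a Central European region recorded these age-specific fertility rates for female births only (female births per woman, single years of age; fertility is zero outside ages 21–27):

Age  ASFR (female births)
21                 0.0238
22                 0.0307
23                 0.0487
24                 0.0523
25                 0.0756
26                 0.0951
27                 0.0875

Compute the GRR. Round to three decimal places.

0.414

Sum of female ASFRs = 0.0238 + 0.0307 + 0.0487 + 0.0523 + 0.0756 + 0.0951 + 0.0875 = 0.4137
GRR = 0.4137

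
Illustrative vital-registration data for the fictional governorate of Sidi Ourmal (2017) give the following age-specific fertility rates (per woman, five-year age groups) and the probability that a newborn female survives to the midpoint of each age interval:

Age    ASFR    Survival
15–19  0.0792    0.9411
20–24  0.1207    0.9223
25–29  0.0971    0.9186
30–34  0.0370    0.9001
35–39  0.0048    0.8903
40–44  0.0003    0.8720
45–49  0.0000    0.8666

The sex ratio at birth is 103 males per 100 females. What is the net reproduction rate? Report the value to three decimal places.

Proportion female at birth = 100 / (100 + 103) = 0.49261.
Per-age-group product (5 × ASFR × survival probability):
  15–19: 5 × 0.0792 × 0.9411 = 0.37268
  20–24: 5 × 0.1207 × 0.9223 = 0.55661
  25–29: 5 × 0.0971 × 0.9186 = 0.44598
  30–34: 5 × 0.0370 × 0.9001 = 0.16652
  35–39: 5 × 0.0048 × 0.8903 = 0.02137
  40–44: 5 × 0.0003 × 0.8720 = 0.00131
  45–49: 5 × 0.0000 × 0.8666 = 0.00000
Sum = 1.56447
NRR = 0.49261 × 1.56447 = 0.77067
With NRR below 1 the population is below replacement fertility.

0.771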